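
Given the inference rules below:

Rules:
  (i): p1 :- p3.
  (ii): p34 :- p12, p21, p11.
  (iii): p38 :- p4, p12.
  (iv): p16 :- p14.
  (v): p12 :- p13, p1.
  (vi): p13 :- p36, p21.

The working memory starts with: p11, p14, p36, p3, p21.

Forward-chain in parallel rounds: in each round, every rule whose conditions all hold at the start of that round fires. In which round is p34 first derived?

Round 1: (i) [p1 :- p3.]; (iv) [p16 :- p14.]; (vi) [p13 :- p36, p21.]. New: p1, p16, p13.
Round 2: (v) [p12 :- p13, p1.]. New: p12.
Round 3: (ii) [p34 :- p12, p21, p11.]. New: p34.
p34 first appears in round 3.

3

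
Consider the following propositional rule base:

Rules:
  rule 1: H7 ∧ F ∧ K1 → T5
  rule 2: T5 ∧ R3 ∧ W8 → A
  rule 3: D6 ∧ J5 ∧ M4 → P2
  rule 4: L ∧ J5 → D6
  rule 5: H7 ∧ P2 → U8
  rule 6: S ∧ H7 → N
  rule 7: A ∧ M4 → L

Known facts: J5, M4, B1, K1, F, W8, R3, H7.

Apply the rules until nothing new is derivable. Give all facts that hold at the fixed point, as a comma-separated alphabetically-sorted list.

A, B1, D6, F, H7, J5, K1, L, M4, P2, R3, T5, U8, W8

Round 1 fires rule 1, giving T5.
Round 2 fires rule 2, giving A.
Round 3 fires rule 7, giving L.
Round 4 fires rule 4, giving D6.
Round 5 fires rule 3, giving P2.
Round 6 fires rule 5, giving U8.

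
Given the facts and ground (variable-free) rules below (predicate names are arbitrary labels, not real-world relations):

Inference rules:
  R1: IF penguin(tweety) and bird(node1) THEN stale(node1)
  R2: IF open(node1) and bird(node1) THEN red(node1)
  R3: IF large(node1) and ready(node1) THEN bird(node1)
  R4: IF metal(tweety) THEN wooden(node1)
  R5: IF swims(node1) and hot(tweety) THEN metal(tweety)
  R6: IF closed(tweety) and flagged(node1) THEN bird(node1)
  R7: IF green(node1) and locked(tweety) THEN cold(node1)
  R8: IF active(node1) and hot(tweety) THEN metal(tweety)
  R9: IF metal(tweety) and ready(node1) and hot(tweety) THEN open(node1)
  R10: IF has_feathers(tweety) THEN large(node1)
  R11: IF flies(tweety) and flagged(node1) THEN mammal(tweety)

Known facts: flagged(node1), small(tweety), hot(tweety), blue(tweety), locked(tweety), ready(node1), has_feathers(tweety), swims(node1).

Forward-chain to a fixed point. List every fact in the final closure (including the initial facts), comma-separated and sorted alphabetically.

bird(node1), blue(tweety), flagged(node1), has_feathers(tweety), hot(tweety), large(node1), locked(tweety), metal(tweety), open(node1), ready(node1), red(node1), small(tweety), swims(node1), wooden(node1)

[1] R5 [IF swims(node1) and hot(tweety) THEN metal(tweety)]; R10 [IF has_feathers(tweety) THEN large(node1)]. ⇒ new: metal(tweety), large(node1).
[2] R3 [IF large(node1) and ready(node1) THEN bird(node1)]; R4 [IF metal(tweety) THEN wooden(node1)]; R9 [IF metal(tweety) and ready(node1) and hot(tweety) THEN open(node1)]. ⇒ new: bird(node1), wooden(node1), open(node1).
[3] R2 [IF open(node1) and bird(node1) THEN red(node1)]. ⇒ new: red(node1).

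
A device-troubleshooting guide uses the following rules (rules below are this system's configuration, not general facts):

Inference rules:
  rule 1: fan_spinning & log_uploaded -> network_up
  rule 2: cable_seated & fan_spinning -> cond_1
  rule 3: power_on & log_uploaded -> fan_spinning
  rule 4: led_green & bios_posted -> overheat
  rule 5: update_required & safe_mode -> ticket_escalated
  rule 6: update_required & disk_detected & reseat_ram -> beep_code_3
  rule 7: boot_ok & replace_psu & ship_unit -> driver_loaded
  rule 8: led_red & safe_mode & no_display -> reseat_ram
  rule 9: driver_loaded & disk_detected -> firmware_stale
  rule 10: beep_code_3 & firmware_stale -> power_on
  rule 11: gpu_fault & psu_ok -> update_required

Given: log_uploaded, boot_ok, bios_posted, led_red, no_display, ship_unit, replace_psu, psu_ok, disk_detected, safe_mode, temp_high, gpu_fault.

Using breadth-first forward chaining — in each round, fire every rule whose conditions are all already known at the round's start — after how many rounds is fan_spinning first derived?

Round 1: rule 7 [boot_ok & replace_psu & ship_unit -> driver_loaded]; rule 8 [led_red & safe_mode & no_display -> reseat_ram]; rule 11 [gpu_fault & psu_ok -> update_required]. New: driver_loaded, reseat_ram, update_required.
Round 2: rule 5 [update_required & safe_mode -> ticket_escalated]; rule 6 [update_required & disk_detected & reseat_ram -> beep_code_3]; rule 9 [driver_loaded & disk_detected -> firmware_stale]. New: ticket_escalated, beep_code_3, firmware_stale.
Round 3: rule 10 [beep_code_3 & firmware_stale -> power_on]. New: power_on.
Round 4: rule 3 [power_on & log_uploaded -> fan_spinning]. New: fan_spinning.
fan_spinning first appears in round 4.

4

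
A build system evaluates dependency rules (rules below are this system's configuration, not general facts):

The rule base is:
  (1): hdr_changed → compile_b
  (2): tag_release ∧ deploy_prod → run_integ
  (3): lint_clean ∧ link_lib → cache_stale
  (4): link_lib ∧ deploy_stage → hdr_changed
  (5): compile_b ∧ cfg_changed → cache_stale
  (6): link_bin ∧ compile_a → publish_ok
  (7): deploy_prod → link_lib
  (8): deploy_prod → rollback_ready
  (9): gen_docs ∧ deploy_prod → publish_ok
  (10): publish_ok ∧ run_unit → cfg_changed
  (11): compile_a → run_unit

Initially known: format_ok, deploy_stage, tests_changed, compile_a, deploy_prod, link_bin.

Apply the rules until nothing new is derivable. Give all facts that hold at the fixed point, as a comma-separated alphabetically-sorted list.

Round 1: (6) [link_bin ∧ compile_a → publish_ok]; (7) [deploy_prod → link_lib]; (8) [deploy_prod → rollback_ready]; (11) [compile_a → run_unit]. Adds publish_ok, link_lib, rollback_ready, run_unit.
Round 2: (4) [link_lib ∧ deploy_stage → hdr_changed]; (10) [publish_ok ∧ run_unit → cfg_changed]. Adds hdr_changed, cfg_changed.
Round 3: (1) [hdr_changed → compile_b]. Adds compile_b.
Round 4: (5) [compile_b ∧ cfg_changed → cache_stale]. Adds cache_stale.

cache_stale, cfg_changed, compile_a, compile_b, deploy_prod, deploy_stage, format_ok, hdr_changed, link_bin, link_lib, publish_ok, rollback_ready, run_unit, tests_changed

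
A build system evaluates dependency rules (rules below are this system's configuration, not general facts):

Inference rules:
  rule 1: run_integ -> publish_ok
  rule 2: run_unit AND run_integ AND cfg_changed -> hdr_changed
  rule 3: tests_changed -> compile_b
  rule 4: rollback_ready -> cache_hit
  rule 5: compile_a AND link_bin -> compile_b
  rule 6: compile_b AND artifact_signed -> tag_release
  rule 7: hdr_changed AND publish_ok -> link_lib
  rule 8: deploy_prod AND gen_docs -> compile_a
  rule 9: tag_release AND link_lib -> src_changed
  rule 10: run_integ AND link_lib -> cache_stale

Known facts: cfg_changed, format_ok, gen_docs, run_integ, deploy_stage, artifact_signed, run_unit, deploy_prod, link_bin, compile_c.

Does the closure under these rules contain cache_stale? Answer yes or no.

Round 1 fires rule 1, rule 2, rule 8, giving publish_ok, hdr_changed, compile_a.
Round 2 fires rule 5, rule 7, giving compile_b, link_lib.
Round 3 fires rule 6, rule 10, giving tag_release, cache_stale.
Round 4 fires rule 9, giving src_changed.
cache_stale appears in round 3, so it is derivable.

yes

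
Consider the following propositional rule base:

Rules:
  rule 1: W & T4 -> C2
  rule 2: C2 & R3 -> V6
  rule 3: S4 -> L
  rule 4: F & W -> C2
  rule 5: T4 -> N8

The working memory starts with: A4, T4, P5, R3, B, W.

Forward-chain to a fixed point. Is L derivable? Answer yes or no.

no

[1] rule 1 [W & T4 -> C2]; rule 5 [T4 -> N8]. ⇒ new: C2, N8.
[2] rule 2 [C2 & R3 -> V6]. ⇒ new: V6.
Fixed point reached. L is concluded only by rule 3; rule 3 needs S4 (never derived).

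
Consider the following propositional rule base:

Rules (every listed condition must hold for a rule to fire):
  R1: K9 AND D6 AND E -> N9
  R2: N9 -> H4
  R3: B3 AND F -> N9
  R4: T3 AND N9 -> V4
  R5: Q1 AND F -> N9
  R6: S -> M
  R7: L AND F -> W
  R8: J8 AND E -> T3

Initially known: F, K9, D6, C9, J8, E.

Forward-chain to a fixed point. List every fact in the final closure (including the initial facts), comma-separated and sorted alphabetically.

C9, D6, E, F, H4, J8, K9, N9, T3, V4

Round 1 fires R1, R8, giving N9, T3.
Round 2 fires R2, R4, giving H4, V4.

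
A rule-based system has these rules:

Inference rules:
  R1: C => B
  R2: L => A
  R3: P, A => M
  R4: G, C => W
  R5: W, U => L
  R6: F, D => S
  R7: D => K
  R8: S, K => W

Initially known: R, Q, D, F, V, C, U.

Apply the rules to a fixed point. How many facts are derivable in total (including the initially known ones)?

Round 1: R1 [C => B]; R6 [F, D => S]; R7 [D => K]. New: B, S, K.
Round 2: R8 [S, K => W]. New: W.
Round 3: R5 [W, U => L]. New: L.
Round 4: R2 [L => A]. New: A.
Closure: {A, B, C, D, F, K, L, Q, R, S, U, V, W} — 13 facts.

13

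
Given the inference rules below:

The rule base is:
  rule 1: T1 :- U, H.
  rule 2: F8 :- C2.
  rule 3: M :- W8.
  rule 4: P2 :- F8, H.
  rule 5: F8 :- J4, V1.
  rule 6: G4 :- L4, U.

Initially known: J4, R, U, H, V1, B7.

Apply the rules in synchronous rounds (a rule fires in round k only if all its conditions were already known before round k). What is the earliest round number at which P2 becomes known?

Round 1: rule 1 [T1 :- U, H.]; rule 5 [F8 :- J4, V1.]. New: T1, F8.
Round 2: rule 4 [P2 :- F8, H.]. New: P2.
P2 first appears in round 2.

2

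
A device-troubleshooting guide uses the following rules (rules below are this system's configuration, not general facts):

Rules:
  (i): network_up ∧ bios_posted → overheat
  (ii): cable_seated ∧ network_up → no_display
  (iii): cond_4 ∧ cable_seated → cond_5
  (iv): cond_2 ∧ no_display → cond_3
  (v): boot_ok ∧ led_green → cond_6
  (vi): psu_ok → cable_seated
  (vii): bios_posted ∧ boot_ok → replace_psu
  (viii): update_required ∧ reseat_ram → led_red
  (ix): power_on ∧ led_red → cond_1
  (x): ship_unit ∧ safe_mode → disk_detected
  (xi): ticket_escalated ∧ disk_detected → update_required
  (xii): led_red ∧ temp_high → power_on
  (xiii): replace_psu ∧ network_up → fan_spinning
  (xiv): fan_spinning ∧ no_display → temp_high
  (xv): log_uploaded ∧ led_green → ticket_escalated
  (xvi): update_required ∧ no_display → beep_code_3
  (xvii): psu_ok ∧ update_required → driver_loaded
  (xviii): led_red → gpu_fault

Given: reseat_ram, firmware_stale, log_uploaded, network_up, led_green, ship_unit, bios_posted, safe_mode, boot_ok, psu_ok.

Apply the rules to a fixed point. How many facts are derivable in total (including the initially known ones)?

26

Round 1: (i) [network_up ∧ bios_posted → overheat]; (v) [boot_ok ∧ led_green → cond_6]; (vi) [psu_ok → cable_seated]; (vii) [bios_posted ∧ boot_ok → replace_psu]; (x) [ship_unit ∧ safe_mode → disk_detected]; (xv) [log_uploaded ∧ led_green → ticket_escalated]. Adds overheat, cond_6, cable_seated, replace_psu, disk_detected, ticket_escalated.
Round 2: (ii) [cable_seated ∧ network_up → no_display]; (xi) [ticket_escalated ∧ disk_detected → update_required]; (xiii) [replace_psu ∧ network_up → fan_spinning]. Adds no_display, update_required, fan_spinning.
Round 3: (viii) [update_required ∧ reseat_ram → led_red]; (xiv) [fan_spinning ∧ no_display → temp_high]; (xvi) [update_required ∧ no_display → beep_code_3]; (xvii) [psu_ok ∧ update_required → driver_loaded]. Adds led_red, temp_high, beep_code_3, driver_loaded.
Round 4: (xii) [led_red ∧ temp_high → power_on]; (xviii) [led_red → gpu_fault]. Adds power_on, gpu_fault.
Round 5: (ix) [power_on ∧ led_red → cond_1]. Adds cond_1.
Closure: {beep_code_3, bios_posted, boot_ok, cable_seated, cond_1, cond_6, disk_detected, driver_loaded, fan_spinning, firmware_stale, gpu_fault, led_green, led_red, log_uploaded, network_up, no_display, overheat, power_on, psu_ok, replace_psu, reseat_ram, safe_mode, ship_unit, temp_high, ticket_escalated, update_required} — 26 facts.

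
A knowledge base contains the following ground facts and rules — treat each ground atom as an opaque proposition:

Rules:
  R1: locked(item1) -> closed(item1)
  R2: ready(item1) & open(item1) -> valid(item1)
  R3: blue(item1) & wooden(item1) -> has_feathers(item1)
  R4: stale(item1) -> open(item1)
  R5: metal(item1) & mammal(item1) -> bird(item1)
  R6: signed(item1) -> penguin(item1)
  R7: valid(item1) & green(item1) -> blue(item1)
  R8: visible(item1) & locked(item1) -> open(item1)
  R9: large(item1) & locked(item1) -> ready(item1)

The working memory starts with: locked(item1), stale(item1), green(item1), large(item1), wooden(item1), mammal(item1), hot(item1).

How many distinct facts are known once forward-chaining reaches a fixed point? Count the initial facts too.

[1] R1 [locked(item1) -> closed(item1)]; R4 [stale(item1) -> open(item1)]; R9 [large(item1) & locked(item1) -> ready(item1)]. ⇒ new: closed(item1), open(item1), ready(item1).
[2] R2 [ready(item1) & open(item1) -> valid(item1)]. ⇒ new: valid(item1).
[3] R7 [valid(item1) & green(item1) -> blue(item1)]. ⇒ new: blue(item1).
[4] R3 [blue(item1) & wooden(item1) -> has_feathers(item1)]. ⇒ new: has_feathers(item1).
Closure: {blue(item1), closed(item1), green(item1), has_feathers(item1), hot(item1), large(item1), locked(item1), mammal(item1), open(item1), ready(item1), stale(item1), valid(item1), wooden(item1)} — 13 facts.

13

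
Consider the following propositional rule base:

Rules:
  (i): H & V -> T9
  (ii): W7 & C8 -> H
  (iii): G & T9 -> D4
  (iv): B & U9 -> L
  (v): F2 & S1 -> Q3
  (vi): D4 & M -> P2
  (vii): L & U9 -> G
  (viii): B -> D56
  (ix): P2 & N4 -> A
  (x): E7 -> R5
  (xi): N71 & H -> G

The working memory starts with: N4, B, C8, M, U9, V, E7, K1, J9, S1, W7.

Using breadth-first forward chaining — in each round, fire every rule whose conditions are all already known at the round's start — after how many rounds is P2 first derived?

Round 1: (ii) [W7 & C8 -> H]; (iv) [B & U9 -> L]; (viii) [B -> D56]; (x) [E7 -> R5]. New: H, L, D56, R5.
Round 2: (i) [H & V -> T9]; (vii) [L & U9 -> G]. New: T9, G.
Round 3: (iii) [G & T9 -> D4]. New: D4.
Round 4: (vi) [D4 & M -> P2]. New: P2.
P2 first appears in round 4.

4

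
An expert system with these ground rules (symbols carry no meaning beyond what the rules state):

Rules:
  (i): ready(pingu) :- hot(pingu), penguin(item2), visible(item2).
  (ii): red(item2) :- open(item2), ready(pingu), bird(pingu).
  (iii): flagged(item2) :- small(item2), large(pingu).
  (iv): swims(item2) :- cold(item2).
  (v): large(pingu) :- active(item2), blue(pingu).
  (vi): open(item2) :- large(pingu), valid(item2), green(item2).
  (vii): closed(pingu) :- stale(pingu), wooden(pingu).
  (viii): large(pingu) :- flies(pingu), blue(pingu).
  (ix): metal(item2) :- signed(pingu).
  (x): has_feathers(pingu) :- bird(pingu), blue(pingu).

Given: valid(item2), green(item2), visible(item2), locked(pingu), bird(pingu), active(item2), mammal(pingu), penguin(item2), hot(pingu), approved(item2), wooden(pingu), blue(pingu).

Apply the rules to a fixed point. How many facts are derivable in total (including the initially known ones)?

17

Round 1 fires (i), (v), (x), giving ready(pingu), large(pingu), has_feathers(pingu).
Round 2 fires (vi), giving open(item2).
Round 3 fires (ii), giving red(item2).
Closure: {active(item2), approved(item2), bird(pingu), blue(pingu), green(item2), has_feathers(pingu), hot(pingu), large(pingu), locked(pingu), mammal(pingu), open(item2), penguin(item2), ready(pingu), red(item2), valid(item2), visible(item2), wooden(pingu)} — 17 facts.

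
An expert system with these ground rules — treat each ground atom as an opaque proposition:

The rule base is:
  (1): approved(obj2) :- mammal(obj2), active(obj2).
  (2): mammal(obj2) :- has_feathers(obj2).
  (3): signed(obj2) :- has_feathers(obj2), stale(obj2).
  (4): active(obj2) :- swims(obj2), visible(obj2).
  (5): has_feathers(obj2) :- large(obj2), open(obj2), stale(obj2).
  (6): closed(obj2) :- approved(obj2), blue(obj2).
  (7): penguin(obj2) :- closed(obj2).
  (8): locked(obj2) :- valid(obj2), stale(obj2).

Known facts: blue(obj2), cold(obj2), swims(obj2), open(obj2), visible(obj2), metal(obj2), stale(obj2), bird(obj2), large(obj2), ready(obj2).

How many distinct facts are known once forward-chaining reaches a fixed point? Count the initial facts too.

17

Round 1: (4) [active(obj2) :- swims(obj2), visible(obj2).]; (5) [has_feathers(obj2) :- large(obj2), open(obj2), stale(obj2).]. New: active(obj2), has_feathers(obj2).
Round 2: (2) [mammal(obj2) :- has_feathers(obj2).]; (3) [signed(obj2) :- has_feathers(obj2), stale(obj2).]. New: mammal(obj2), signed(obj2).
Round 3: (1) [approved(obj2) :- mammal(obj2), active(obj2).]. New: approved(obj2).
Round 4: (6) [closed(obj2) :- approved(obj2), blue(obj2).]. New: closed(obj2).
Round 5: (7) [penguin(obj2) :- closed(obj2).]. New: penguin(obj2).
Closure: {active(obj2), approved(obj2), bird(obj2), blue(obj2), closed(obj2), cold(obj2), has_feathers(obj2), large(obj2), mammal(obj2), metal(obj2), open(obj2), penguin(obj2), ready(obj2), signed(obj2), stale(obj2), swims(obj2), visible(obj2)} — 17 facts.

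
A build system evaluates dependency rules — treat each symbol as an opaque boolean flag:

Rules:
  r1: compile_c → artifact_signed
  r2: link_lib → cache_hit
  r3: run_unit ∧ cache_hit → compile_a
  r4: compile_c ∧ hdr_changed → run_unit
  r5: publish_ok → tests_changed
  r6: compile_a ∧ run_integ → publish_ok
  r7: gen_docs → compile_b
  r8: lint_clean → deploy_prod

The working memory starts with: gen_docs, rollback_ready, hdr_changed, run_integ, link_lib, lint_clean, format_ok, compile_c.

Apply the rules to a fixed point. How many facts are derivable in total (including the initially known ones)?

[1] r1 [compile_c → artifact_signed]; r2 [link_lib → cache_hit]; r4 [compile_c ∧ hdr_changed → run_unit]; r7 [gen_docs → compile_b]; r8 [lint_clean → deploy_prod]. ⇒ new: artifact_signed, cache_hit, run_unit, compile_b, deploy_prod.
[2] r3 [run_unit ∧ cache_hit → compile_a]. ⇒ new: compile_a.
[3] r6 [compile_a ∧ run_integ → publish_ok]. ⇒ new: publish_ok.
[4] r5 [publish_ok → tests_changed]. ⇒ new: tests_changed.
Closure: {artifact_signed, cache_hit, compile_a, compile_b, compile_c, deploy_prod, format_ok, gen_docs, hdr_changed, link_lib, lint_clean, publish_ok, rollback_ready, run_integ, run_unit, tests_changed} — 16 facts.

16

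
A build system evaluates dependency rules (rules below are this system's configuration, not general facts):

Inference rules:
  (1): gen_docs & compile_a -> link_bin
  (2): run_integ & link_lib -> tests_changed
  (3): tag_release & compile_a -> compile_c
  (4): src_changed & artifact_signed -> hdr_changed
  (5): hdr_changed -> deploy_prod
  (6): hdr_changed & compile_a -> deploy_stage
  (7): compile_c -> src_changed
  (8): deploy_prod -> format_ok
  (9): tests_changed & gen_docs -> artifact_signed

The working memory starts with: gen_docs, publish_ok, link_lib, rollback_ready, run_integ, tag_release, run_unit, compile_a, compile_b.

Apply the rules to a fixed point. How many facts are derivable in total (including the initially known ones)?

Round 1: (1) [gen_docs & compile_a -> link_bin]; (2) [run_integ & link_lib -> tests_changed]; (3) [tag_release & compile_a -> compile_c]. New: link_bin, tests_changed, compile_c.
Round 2: (7) [compile_c -> src_changed]; (9) [tests_changed & gen_docs -> artifact_signed]. New: src_changed, artifact_signed.
Round 3: (4) [src_changed & artifact_signed -> hdr_changed]. New: hdr_changed.
Round 4: (5) [hdr_changed -> deploy_prod]; (6) [hdr_changed & compile_a -> deploy_stage]. New: deploy_prod, deploy_stage.
Round 5: (8) [deploy_prod -> format_ok]. New: format_ok.
Closure: {artifact_signed, compile_a, compile_b, compile_c, deploy_prod, deploy_stage, format_ok, gen_docs, hdr_changed, link_bin, link_lib, publish_ok, rollback_ready, run_integ, run_unit, src_changed, tag_release, tests_changed} — 18 facts.

18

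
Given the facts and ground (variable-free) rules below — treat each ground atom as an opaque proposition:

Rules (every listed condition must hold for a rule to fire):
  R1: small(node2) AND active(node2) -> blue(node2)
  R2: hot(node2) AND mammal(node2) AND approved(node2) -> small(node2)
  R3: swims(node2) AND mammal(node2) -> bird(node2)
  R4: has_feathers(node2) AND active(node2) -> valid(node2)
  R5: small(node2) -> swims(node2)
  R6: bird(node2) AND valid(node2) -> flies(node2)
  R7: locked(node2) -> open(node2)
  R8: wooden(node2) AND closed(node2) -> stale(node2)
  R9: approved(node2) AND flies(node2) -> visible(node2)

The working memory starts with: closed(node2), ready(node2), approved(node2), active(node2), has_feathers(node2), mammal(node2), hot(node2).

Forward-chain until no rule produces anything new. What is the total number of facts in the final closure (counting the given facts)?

Round 1: R2 [hot(node2) AND mammal(node2) AND approved(node2) -> small(node2)]; R4 [has_feathers(node2) AND active(node2) -> valid(node2)]. Adds small(node2), valid(node2).
Round 2: R1 [small(node2) AND active(node2) -> blue(node2)]; R5 [small(node2) -> swims(node2)]. Adds blue(node2), swims(node2).
Round 3: R3 [swims(node2) AND mammal(node2) -> bird(node2)]. Adds bird(node2).
Round 4: R6 [bird(node2) AND valid(node2) -> flies(node2)]. Adds flies(node2).
Round 5: R9 [approved(node2) AND flies(node2) -> visible(node2)]. Adds visible(node2).
Closure: {active(node2), approved(node2), bird(node2), blue(node2), closed(node2), flies(node2), has_feathers(node2), hot(node2), mammal(node2), ready(node2), small(node2), swims(node2), valid(node2), visible(node2)} — 14 facts.

14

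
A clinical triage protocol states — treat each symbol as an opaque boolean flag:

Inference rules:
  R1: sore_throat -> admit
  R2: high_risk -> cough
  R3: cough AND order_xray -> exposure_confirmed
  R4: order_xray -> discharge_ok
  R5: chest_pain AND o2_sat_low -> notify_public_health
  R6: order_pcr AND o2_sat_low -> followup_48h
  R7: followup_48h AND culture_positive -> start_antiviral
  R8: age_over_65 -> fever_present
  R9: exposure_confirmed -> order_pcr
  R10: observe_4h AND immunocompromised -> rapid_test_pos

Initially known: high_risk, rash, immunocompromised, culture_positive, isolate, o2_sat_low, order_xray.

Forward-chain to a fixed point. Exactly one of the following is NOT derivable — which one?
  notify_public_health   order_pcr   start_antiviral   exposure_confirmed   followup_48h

Round 1 fires R2, R4, giving cough, discharge_ok.
Round 2 fires R3, giving exposure_confirmed.
Round 3 fires R9, giving order_pcr.
Round 4 fires R6, giving followup_48h.
Round 5 fires R7, giving start_antiviral.
Derived: start_antiviral (round 5), followup_48h (round 4), order_pcr (round 3), exposure_confirmed (round 2). notify_public_health never appears in any round.

notify_public_health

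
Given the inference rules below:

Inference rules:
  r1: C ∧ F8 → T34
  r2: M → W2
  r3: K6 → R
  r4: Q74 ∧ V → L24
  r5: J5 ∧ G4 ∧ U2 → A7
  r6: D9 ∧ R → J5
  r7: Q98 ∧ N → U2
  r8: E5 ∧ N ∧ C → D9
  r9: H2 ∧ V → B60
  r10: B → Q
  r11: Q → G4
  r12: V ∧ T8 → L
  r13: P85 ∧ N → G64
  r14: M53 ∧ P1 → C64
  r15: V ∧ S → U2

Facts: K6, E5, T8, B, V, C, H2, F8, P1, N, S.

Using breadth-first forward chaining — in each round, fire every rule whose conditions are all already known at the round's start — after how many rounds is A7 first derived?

[1] r1 [C ∧ F8 → T34]; r3 [K6 → R]; r8 [E5 ∧ N ∧ C → D9]; r9 [H2 ∧ V → B60]; r10 [B → Q]; r12 [V ∧ T8 → L]; r15 [V ∧ S → U2]. ⇒ new: T34, R, D9, B60, Q, L, U2.
[2] r6 [D9 ∧ R → J5]; r11 [Q → G4]. ⇒ new: J5, G4.
[3] r5 [J5 ∧ G4 ∧ U2 → A7]. ⇒ new: A7.
A7 first appears in round 3.

3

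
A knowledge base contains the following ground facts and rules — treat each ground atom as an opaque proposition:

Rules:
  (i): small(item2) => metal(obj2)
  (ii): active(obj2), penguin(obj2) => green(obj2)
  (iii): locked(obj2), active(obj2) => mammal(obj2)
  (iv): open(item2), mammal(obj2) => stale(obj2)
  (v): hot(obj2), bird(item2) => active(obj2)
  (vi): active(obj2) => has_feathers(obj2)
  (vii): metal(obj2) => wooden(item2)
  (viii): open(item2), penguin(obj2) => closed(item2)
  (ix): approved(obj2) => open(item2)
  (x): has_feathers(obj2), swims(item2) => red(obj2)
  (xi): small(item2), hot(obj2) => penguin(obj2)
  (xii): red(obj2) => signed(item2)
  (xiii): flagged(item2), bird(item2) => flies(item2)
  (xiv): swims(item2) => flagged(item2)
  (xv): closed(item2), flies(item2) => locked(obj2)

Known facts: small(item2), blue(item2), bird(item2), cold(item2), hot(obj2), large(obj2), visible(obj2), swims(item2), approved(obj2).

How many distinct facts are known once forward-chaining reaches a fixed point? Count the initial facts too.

Round 1 fires (i), (v), (ix), (xi), (xiv), giving metal(obj2), active(obj2), open(item2), penguin(obj2), flagged(item2).
Round 2 fires (ii), (vi), (vii), (viii), (xiii), giving green(obj2), has_feathers(obj2), wooden(item2), closed(item2), flies(item2).
Round 3 fires (x), (xv), giving red(obj2), locked(obj2).
Round 4 fires (iii), (xii), giving mammal(obj2), signed(item2).
Round 5 fires (iv), giving stale(obj2).
Closure: {active(obj2), approved(obj2), bird(item2), blue(item2), closed(item2), cold(item2), flagged(item2), flies(item2), green(obj2), has_feathers(obj2), hot(obj2), large(obj2), locked(obj2), mammal(obj2), metal(obj2), open(item2), penguin(obj2), red(obj2), signed(item2), small(item2), stale(obj2), swims(item2), visible(obj2), wooden(item2)} — 24 facts.

24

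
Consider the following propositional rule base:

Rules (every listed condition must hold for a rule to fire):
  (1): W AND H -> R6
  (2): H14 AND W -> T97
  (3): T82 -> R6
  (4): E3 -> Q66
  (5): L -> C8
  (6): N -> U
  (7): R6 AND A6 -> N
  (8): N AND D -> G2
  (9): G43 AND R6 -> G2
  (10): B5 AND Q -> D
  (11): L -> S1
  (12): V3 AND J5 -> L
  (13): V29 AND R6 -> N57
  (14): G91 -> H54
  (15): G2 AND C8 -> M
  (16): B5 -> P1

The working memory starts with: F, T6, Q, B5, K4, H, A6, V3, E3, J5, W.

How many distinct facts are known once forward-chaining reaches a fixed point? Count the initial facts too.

Round 1 fires (1), (4), (10), (12), (16), giving R6, Q66, D, L, P1.
Round 2 fires (5), (7), (11), giving C8, N, S1.
Round 3 fires (6), (8), giving U, G2.
Round 4 fires (15), giving M.
Closure: {A6, B5, C8, D, E3, F, G2, H, J5, K4, L, M, N, P1, Q, Q66, R6, S1, T6, U, V3, W} — 22 facts.

22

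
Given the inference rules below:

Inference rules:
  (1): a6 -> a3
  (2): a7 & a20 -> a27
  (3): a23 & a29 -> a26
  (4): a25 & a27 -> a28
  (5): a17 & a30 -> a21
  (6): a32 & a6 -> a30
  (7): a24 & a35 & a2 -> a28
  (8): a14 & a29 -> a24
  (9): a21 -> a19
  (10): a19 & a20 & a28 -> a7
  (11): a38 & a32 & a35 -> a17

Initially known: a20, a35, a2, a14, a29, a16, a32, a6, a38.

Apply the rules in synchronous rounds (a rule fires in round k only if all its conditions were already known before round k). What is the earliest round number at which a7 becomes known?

Round 1: (1) [a6 -> a3]; (6) [a32 & a6 -> a30]; (8) [a14 & a29 -> a24]; (11) [a38 & a32 & a35 -> a17]. New: a3, a30, a24, a17.
Round 2: (5) [a17 & a30 -> a21]; (7) [a24 & a35 & a2 -> a28]. New: a21, a28.
Round 3: (9) [a21 -> a19]. New: a19.
Round 4: (10) [a19 & a20 & a28 -> a7]. New: a7.
a7 first appears in round 4.

4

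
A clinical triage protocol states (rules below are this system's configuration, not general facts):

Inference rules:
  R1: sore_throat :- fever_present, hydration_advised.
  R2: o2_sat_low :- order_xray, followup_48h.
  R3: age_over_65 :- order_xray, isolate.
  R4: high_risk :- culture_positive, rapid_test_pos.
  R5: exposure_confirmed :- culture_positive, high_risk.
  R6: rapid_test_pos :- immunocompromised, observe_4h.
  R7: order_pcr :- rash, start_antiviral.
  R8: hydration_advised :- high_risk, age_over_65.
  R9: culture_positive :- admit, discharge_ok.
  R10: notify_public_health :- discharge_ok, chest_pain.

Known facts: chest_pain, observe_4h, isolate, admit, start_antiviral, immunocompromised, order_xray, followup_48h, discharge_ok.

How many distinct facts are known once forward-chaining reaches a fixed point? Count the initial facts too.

Round 1 — R2, R3, R6, R9, R10, derive o2_sat_low, age_over_65, rapid_test_pos, culture_positive, notify_public_health.
Round 2 — R4, derive high_risk.
Round 3 — R5, R8, derive exposure_confirmed, hydration_advised.
Closure: {admit, age_over_65, chest_pain, culture_positive, discharge_ok, exposure_confirmed, followup_48h, high_risk, hydration_advised, immunocompromised, isolate, notify_public_health, o2_sat_low, observe_4h, order_xray, rapid_test_pos, start_antiviral} — 17 facts.

17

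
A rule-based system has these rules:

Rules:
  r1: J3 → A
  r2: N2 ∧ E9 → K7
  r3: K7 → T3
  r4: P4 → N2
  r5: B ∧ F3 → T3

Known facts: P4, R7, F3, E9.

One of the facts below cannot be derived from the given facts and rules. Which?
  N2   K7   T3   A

A

[1] r4 [P4 → N2]. ⇒ new: N2.
[2] r2 [N2 ∧ E9 → K7]. ⇒ new: K7.
[3] r3 [K7 → T3]. ⇒ new: T3.
Derived: N2 (round 1), T3 (round 3), K7 (round 2). A never appears in any round.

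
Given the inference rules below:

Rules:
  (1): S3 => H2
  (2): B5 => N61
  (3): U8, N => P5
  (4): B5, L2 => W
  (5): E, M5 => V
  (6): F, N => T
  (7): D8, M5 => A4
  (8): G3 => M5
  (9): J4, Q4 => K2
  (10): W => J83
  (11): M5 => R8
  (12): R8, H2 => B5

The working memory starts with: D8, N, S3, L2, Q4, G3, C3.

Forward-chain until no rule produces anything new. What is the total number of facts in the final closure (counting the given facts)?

[1] (1) [S3 => H2]; (8) [G3 => M5]. ⇒ new: H2, M5.
[2] (7) [D8, M5 => A4]; (11) [M5 => R8]. ⇒ new: A4, R8.
[3] (12) [R8, H2 => B5]. ⇒ new: B5.
[4] (2) [B5 => N61]; (4) [B5, L2 => W]. ⇒ new: N61, W.
[5] (10) [W => J83]. ⇒ new: J83.
Closure: {A4, B5, C3, D8, G3, H2, J83, L2, M5, N, N61, Q4, R8, S3, W} — 15 facts.

15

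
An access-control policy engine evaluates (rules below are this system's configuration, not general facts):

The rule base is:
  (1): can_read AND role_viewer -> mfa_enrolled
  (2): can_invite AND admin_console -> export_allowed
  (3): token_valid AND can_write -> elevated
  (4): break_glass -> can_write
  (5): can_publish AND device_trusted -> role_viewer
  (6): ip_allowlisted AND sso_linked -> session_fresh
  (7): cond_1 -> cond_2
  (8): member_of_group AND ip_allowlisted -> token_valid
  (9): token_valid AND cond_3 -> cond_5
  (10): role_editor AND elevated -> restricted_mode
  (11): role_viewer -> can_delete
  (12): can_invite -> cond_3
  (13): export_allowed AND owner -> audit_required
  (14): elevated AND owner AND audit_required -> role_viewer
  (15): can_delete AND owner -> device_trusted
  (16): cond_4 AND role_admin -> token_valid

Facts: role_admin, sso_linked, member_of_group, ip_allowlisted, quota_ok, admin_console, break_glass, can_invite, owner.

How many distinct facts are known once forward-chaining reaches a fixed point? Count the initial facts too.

[1] (2) [can_invite AND admin_console -> export_allowed]; (4) [break_glass -> can_write]; (6) [ip_allowlisted AND sso_linked -> session_fresh]; (8) [member_of_group AND ip_allowlisted -> token_valid]; (12) [can_invite -> cond_3]. ⇒ new: export_allowed, can_write, session_fresh, token_valid, cond_3.
[2] (3) [token_valid AND can_write -> elevated]; (9) [token_valid AND cond_3 -> cond_5]; (13) [export_allowed AND owner -> audit_required]. ⇒ new: elevated, cond_5, audit_required.
[3] (14) [elevated AND owner AND audit_required -> role_viewer]. ⇒ new: role_viewer.
[4] (11) [role_viewer -> can_delete]. ⇒ new: can_delete.
[5] (15) [can_delete AND owner -> device_trusted]. ⇒ new: device_trusted.
Closure: {admin_console, audit_required, break_glass, can_delete, can_invite, can_write, cond_3, cond_5, device_trusted, elevated, export_allowed, ip_allowlisted, member_of_group, owner, quota_ok, role_admin, role_viewer, session_fresh, sso_linked, token_valid} — 20 facts.

20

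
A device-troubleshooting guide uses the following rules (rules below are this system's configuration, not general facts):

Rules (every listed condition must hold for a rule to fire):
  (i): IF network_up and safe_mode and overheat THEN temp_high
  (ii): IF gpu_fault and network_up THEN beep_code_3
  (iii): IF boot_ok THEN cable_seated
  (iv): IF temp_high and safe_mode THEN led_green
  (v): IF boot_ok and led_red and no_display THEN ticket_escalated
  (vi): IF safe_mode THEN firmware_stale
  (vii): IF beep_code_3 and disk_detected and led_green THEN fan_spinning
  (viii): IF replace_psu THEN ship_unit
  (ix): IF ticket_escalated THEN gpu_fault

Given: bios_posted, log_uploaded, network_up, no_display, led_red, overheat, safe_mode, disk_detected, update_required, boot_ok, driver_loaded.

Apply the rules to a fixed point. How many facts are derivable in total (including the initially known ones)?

Round 1 fires (i), (iii), (v), (vi), giving temp_high, cable_seated, ticket_escalated, firmware_stale.
Round 2 fires (iv), (ix), giving led_green, gpu_fault.
Round 3 fires (ii), giving beep_code_3.
Round 4 fires (vii), giving fan_spinning.
Closure: {beep_code_3, bios_posted, boot_ok, cable_seated, disk_detected, driver_loaded, fan_spinning, firmware_stale, gpu_fault, led_green, led_red, log_uploaded, network_up, no_display, overheat, safe_mode, temp_high, ticket_escalated, update_required} — 19 facts.

19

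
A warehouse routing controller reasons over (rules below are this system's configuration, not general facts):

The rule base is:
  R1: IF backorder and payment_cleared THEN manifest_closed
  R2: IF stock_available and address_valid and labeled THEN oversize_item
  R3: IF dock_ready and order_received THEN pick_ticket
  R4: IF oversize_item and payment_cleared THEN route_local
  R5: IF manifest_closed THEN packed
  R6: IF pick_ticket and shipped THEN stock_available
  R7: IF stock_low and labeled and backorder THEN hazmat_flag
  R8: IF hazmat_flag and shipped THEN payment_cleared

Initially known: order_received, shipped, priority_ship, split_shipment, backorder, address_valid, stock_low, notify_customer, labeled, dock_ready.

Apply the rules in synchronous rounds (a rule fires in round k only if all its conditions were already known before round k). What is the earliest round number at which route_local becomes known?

Round 1: R3 [IF dock_ready and order_received THEN pick_ticket]; R7 [IF stock_low and labeled and backorder THEN hazmat_flag]. New: pick_ticket, hazmat_flag.
Round 2: R6 [IF pick_ticket and shipped THEN stock_available]; R8 [IF hazmat_flag and shipped THEN payment_cleared]. New: stock_available, payment_cleared.
Round 3: R1 [IF backorder and payment_cleared THEN manifest_closed]; R2 [IF stock_available and address_valid and labeled THEN oversize_item]. New: manifest_closed, oversize_item.
Round 4: R4 [IF oversize_item and payment_cleared THEN route_local]; R5 [IF manifest_closed THEN packed]. New: route_local, packed.
route_local first appears in round 4.

4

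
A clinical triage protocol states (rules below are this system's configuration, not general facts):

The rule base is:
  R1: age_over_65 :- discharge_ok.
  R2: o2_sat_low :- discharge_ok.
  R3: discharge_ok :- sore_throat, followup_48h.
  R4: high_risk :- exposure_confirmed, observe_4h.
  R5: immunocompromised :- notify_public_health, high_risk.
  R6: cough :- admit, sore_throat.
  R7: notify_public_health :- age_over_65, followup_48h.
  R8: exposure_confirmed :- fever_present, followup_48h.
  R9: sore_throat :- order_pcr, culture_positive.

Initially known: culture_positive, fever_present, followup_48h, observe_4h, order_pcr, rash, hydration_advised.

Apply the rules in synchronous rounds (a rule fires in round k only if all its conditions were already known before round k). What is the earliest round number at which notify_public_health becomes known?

Round 1 fires R8, R9, giving exposure_confirmed, sore_throat.
Round 2 fires R3, R4, giving discharge_ok, high_risk.
Round 3 fires R1, R2, giving age_over_65, o2_sat_low.
Round 4 fires R7, giving notify_public_health.
notify_public_health first appears in round 4.

4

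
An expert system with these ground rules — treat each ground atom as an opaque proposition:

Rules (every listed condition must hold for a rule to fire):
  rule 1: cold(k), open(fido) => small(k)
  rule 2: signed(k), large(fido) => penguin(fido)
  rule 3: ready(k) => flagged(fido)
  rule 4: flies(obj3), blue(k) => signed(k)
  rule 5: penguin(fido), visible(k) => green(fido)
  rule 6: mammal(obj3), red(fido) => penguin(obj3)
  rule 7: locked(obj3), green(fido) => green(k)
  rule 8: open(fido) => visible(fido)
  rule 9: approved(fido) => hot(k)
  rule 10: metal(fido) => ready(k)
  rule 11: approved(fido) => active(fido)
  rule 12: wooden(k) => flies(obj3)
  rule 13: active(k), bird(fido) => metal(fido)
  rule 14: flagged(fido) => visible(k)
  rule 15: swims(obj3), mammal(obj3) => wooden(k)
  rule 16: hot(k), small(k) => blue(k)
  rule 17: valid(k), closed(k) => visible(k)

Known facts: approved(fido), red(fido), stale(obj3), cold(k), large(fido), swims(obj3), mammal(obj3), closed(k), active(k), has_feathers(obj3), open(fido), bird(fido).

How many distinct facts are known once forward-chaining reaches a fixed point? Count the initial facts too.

Round 1: rule 1 [cold(k), open(fido) => small(k)]; rule 6 [mammal(obj3), red(fido) => penguin(obj3)]; rule 8 [open(fido) => visible(fido)]; rule 9 [approved(fido) => hot(k)]; rule 11 [approved(fido) => active(fido)]; rule 13 [active(k), bird(fido) => metal(fido)]; rule 15 [swims(obj3), mammal(obj3) => wooden(k)]. Adds small(k), penguin(obj3), visible(fido), hot(k), active(fido), metal(fido), wooden(k).
Round 2: rule 10 [metal(fido) => ready(k)]; rule 12 [wooden(k) => flies(obj3)]; rule 16 [hot(k), small(k) => blue(k)]. Adds ready(k), flies(obj3), blue(k).
Round 3: rule 3 [ready(k) => flagged(fido)]; rule 4 [flies(obj3), blue(k) => signed(k)]. Adds flagged(fido), signed(k).
Round 4: rule 2 [signed(k), large(fido) => penguin(fido)]; rule 14 [flagged(fido) => visible(k)]. Adds penguin(fido), visible(k).
Round 5: rule 5 [penguin(fido), visible(k) => green(fido)]. Adds green(fido).
Closure: {active(fido), active(k), approved(fido), bird(fido), blue(k), closed(k), cold(k), flagged(fido), flies(obj3), green(fido), has_feathers(obj3), hot(k), large(fido), mammal(obj3), metal(fido), open(fido), penguin(fido), penguin(obj3), ready(k), red(fido), signed(k), small(k), stale(obj3), swims(obj3), visible(fido), visible(k), wooden(k)} — 27 facts.

27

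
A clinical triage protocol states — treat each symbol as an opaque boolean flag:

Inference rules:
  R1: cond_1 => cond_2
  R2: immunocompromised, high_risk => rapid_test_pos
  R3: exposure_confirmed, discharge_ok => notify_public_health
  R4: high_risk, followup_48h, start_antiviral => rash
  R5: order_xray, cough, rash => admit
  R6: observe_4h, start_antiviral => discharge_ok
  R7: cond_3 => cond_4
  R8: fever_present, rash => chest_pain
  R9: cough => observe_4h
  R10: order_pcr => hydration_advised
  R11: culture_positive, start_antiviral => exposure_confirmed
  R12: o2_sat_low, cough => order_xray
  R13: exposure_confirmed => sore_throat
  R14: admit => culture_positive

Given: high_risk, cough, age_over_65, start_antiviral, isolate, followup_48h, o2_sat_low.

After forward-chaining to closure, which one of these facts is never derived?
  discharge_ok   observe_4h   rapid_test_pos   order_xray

Round 1 fires R4, R9, R12, giving rash, observe_4h, order_xray.
Round 2 fires R5, R6, giving admit, discharge_ok.
Round 3 fires R14, giving culture_positive.
Round 4 fires R11, giving exposure_confirmed.
Round 5 fires R3, R13, giving notify_public_health, sore_throat.
Derived: observe_4h (round 1), order_xray (round 1), discharge_ok (round 2). rapid_test_pos never appears in any round.

rapid_test_pos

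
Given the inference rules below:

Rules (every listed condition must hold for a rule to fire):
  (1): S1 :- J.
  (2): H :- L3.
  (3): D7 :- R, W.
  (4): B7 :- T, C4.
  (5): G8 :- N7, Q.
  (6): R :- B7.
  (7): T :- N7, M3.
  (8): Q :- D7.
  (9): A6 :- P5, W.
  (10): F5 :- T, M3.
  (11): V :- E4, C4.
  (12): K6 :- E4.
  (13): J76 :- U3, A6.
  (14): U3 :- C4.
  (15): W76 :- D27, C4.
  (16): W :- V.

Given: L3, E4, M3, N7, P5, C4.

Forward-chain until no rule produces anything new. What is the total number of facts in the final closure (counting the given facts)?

Round 1: (2) [H :- L3.]; (7) [T :- N7, M3.]; (11) [V :- E4, C4.]; (12) [K6 :- E4.]; (14) [U3 :- C4.]. Adds H, T, V, K6, U3.
Round 2: (4) [B7 :- T, C4.]; (10) [F5 :- T, M3.]; (16) [W :- V.]. Adds B7, F5, W.
Round 3: (6) [R :- B7.]; (9) [A6 :- P5, W.]. Adds R, A6.
Round 4: (3) [D7 :- R, W.]; (13) [J76 :- U3, A6.]. Adds D7, J76.
Round 5: (8) [Q :- D7.]. Adds Q.
Round 6: (5) [G8 :- N7, Q.]. Adds G8.
Closure: {A6, B7, C4, D7, E4, F5, G8, H, J76, K6, L3, M3, N7, P5, Q, R, T, U3, V, W} — 20 facts.

20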